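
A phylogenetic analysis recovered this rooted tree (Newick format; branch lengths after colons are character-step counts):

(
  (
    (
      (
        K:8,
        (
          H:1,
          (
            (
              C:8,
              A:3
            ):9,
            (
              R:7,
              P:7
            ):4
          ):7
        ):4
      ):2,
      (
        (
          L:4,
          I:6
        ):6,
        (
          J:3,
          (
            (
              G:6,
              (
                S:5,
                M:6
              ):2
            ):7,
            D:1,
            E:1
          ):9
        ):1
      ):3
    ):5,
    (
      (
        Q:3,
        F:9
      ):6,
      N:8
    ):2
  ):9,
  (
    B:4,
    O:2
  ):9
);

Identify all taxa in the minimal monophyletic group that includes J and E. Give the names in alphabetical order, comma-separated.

D, E, G, J, M, S

Tracing J: it sits inside (J,((G,(S,M)),D,E)).
Tracing E: it sits inside ((G,(S,M)),D,E).
The smallest clade enclosing both is (J,((G,(S,M)),D,E)); the answer is its 6 terminal taxa in alphabetical order.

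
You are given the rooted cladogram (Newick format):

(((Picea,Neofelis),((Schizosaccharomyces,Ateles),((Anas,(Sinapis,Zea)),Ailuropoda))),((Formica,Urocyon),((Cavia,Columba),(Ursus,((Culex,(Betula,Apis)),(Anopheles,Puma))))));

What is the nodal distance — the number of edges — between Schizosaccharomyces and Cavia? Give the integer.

8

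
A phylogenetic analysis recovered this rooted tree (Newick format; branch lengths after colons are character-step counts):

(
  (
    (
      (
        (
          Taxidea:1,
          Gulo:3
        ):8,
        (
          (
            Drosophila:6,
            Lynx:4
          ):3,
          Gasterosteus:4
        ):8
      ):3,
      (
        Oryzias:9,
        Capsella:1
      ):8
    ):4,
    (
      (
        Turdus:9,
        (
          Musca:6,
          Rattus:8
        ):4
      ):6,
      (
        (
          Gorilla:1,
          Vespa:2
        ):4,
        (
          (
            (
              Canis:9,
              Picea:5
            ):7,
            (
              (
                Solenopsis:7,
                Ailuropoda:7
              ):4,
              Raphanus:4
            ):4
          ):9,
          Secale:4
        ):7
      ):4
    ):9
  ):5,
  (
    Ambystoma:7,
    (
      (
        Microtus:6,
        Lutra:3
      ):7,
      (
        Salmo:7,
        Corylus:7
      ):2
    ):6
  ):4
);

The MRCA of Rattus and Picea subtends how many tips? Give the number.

11

The MRCA of Rattus and Picea is the node subtending ((Turdus,(Musca,Rattus)),((Gorilla,Vespa),(((Canis,Picea),((Solenopsis,Ailuropoda),Raphanus)),Secale))).
That clade contains 11 terminal taxa: Ailuropoda, Canis, Gorilla, Musca, Picea, Raphanus, Rattus, Secale, Solenopsis, Turdus, Vespa.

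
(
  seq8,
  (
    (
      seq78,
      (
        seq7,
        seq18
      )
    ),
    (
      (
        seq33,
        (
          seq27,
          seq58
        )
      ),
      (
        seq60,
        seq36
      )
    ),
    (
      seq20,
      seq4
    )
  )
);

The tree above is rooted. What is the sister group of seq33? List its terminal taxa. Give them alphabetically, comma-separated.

seq33 attaches to the tree at the node subtending (seq33,(seq27,seq58)).
The other lineage descending from that same node — the sister group — is (seq27,seq58); its 2 tips in alphabetical order are the answer.

seq27, seq58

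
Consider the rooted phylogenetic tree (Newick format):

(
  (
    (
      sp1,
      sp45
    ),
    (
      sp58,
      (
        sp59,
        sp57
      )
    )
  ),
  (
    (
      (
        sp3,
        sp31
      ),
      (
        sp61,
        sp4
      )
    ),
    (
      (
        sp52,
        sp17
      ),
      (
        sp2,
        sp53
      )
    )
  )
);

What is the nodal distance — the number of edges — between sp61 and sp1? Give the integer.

7

The MRCA of sp61 and sp1 is the root of the tree.
From sp61 up to that node: 4 branches. From sp1 up to the same node: 3 branches. Total: 4 + 3 = 7.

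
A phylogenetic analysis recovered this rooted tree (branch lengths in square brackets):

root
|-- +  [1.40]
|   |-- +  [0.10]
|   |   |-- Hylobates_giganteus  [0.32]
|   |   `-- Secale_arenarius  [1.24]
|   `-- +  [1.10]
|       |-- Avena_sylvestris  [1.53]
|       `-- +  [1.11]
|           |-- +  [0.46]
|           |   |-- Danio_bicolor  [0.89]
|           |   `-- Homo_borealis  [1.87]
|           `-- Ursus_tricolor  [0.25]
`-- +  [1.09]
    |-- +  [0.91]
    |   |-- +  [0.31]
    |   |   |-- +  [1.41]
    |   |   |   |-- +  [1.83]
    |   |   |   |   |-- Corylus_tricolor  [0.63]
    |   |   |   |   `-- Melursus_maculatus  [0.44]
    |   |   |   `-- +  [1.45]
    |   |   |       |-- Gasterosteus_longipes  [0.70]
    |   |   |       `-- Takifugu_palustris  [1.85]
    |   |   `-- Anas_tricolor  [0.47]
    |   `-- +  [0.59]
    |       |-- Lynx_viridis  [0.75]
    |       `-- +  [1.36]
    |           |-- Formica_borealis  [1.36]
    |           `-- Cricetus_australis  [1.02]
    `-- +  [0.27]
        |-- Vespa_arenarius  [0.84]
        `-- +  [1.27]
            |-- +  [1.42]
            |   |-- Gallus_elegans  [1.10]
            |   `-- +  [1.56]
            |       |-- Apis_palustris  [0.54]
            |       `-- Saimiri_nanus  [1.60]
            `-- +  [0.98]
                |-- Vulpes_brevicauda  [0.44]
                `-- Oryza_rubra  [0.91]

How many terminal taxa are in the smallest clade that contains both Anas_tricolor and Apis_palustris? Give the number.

14

The MRCA of Anas_tricolor and Apis_palustris is the node subtending (((((Corylus_tricolor,Melursus_maculatus),(Gasterosteus_longipes,Takifugu_palustris)),Anas_tricolor),(Lynx_viridis,(Formica_borealis,Cricetus_australis))),(Vespa_arenarius,((Gallus_elegans,(Apis_palustris,Saimiri_nanus)),(Vulpes_brevicauda,Oryza_rubra)))).
That clade contains 14 terminal taxa: Anas_tricolor, Apis_palustris, Corylus_tricolor, Cricetus_australis, Formica_borealis, Gallus_elegans, Gasterosteus_longipes, Lynx_viridis, Melursus_maculatus, Oryza_rubra, Saimiri_nanus, Takifugu_palustris, Vespa_arenarius, Vulpes_brevicauda.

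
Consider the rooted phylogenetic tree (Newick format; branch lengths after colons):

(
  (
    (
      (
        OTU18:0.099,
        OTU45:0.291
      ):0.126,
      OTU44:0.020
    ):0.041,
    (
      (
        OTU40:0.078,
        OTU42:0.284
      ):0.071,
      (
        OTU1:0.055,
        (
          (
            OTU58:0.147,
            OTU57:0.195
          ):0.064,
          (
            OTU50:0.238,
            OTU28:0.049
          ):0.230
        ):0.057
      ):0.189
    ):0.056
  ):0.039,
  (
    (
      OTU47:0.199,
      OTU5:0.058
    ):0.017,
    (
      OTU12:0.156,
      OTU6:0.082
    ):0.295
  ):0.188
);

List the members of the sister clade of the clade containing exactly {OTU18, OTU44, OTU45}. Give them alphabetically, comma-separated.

The clade containing exactly {OTU18, OTU44, OTU45} attaches to the tree at the node subtending (((OTU18,OTU45),OTU44),((OTU40,OTU42),(OTU1,((OTU58,OTU57),(OTU50,OTU28))))).
The other lineage descending from that same node — the sister group — is ((OTU40,OTU42),(OTU1,((OTU58,OTU57),(OTU50,OTU28)))); its 7 tips in alphabetical order are the answer.

OTU1, OTU28, OTU40, OTU42, OTU50, OTU57, OTU58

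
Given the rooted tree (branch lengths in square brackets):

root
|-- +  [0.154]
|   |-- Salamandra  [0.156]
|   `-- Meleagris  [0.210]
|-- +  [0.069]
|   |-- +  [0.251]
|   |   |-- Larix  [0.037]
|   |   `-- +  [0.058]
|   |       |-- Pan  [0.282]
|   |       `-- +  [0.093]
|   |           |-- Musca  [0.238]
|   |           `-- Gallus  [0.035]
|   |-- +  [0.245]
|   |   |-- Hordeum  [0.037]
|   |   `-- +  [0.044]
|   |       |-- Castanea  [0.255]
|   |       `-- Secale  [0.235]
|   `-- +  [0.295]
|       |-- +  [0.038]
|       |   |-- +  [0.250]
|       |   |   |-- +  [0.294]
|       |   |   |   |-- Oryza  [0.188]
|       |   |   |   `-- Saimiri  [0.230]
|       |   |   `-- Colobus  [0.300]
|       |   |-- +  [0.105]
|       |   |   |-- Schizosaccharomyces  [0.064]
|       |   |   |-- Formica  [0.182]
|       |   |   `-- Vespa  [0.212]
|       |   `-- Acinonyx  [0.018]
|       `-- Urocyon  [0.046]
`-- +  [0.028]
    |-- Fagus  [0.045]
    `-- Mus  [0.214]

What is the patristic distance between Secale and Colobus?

The path runs Secale → … → MRCA → … → Colobus; the MRCA is the node subtending ((Larix,(Pan,(Musca,Gallus))),(Hordeum,(Castanea,Secale)),((((Oryza,Saimiri),Colobus),(Schizosaccharomyces,Formica,Vespa),Acinonyx),Urocyon)).
Branch lengths along that path: 0.235 + 0.044 + 0.245 + 0.295 + 0.038 + 0.250 + 0.300 = 1.407.

1.407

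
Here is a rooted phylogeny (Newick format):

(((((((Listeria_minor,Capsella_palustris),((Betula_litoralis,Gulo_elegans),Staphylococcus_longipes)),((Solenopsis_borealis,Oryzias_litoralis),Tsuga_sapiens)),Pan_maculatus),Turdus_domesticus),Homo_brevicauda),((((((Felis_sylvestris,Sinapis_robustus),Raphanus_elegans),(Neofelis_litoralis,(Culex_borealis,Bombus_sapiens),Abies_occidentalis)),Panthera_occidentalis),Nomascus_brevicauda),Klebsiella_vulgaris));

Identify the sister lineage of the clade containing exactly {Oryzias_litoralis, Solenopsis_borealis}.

Tsuga_sapiens

The clade containing exactly {Oryzias_litoralis, Solenopsis_borealis} attaches to the tree at the node subtending ((Solenopsis_borealis,Oryzias_litoralis),Tsuga_sapiens).
The other lineage descending from that same node — the sister group — is the single tip Tsuga_sapiens.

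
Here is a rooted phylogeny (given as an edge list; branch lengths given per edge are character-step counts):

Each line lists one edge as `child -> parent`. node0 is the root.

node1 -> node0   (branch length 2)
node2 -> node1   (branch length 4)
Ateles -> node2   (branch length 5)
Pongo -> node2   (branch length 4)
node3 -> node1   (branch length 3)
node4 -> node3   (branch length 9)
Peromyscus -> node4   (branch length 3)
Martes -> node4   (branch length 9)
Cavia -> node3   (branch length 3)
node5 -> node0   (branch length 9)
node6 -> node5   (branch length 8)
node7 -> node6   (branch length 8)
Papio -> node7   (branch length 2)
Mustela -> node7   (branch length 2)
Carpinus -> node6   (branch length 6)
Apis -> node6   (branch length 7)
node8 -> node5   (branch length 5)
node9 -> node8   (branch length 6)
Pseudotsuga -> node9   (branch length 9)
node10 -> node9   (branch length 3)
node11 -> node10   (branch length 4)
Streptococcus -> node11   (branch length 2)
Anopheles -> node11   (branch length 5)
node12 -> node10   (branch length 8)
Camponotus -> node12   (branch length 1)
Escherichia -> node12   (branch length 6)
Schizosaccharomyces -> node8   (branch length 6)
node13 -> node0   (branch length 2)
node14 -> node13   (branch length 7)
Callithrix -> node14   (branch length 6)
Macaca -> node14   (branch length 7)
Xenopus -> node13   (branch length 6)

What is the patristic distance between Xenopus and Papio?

35

The path runs Xenopus → … → MRCA → … → Papio; the MRCA is the root of the tree.
Branch lengths along that path: 6 + 2 + 9 + 8 + 8 + 2 = 35.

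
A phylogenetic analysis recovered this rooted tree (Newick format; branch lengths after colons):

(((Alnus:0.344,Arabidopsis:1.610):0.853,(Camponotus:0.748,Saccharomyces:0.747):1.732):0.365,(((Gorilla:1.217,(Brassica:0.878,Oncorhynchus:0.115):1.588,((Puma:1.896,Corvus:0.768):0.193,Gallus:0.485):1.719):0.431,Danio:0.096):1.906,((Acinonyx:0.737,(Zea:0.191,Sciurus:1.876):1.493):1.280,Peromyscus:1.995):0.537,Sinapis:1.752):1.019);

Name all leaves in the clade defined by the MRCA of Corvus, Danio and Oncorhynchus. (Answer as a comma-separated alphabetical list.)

Brassica, Corvus, Danio, Gallus, Gorilla, Oncorhynchus, Puma

Tracing Corvus: it sits inside (Puma,Corvus).
Tracing Danio: it sits inside ((Gorilla,(Brassica,Oncorhynchus),((Puma,Corvus),Gallus)),Danio).
Tracing Oncorhynchus: it sits inside (Brassica,Oncorhynchus).
The smallest clade enclosing all 3 is ((Gorilla,(Brassica,Oncorhynchus),((Puma,Corvus),Gallus)),Danio); the answer is its 7 terminal taxa in alphabetical order.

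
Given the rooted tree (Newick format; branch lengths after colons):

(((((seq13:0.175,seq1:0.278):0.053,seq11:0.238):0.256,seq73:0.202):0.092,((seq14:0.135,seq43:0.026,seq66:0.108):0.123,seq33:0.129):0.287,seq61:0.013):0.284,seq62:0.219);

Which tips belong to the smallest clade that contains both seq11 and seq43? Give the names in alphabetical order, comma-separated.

seq1, seq11, seq13, seq14, seq33, seq43, seq61, seq66, seq73

Tracing seq11: it sits inside ((seq13,seq1),seq11).
Tracing seq43: it sits inside (seq14,seq43,seq66).
The smallest clade enclosing both is ((((seq13,seq1),seq11),seq73),((seq14,seq43,seq66),seq33),seq61); the answer is its 9 terminal taxa in alphabetical order.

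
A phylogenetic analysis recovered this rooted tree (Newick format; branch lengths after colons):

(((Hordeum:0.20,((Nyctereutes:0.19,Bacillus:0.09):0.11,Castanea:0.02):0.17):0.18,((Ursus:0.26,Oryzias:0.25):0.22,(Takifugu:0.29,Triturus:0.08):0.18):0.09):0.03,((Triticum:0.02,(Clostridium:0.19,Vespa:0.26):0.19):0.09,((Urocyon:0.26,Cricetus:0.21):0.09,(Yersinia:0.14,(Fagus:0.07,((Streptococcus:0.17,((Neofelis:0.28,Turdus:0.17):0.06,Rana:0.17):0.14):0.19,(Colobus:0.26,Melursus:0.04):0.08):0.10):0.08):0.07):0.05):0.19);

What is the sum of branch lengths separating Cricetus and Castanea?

0.94

The path runs Cricetus → … → MRCA → … → Castanea; the MRCA is the root of the tree.
Branch lengths along that path: 0.21 + 0.09 + 0.05 + 0.19 + 0.03 + 0.18 + 0.17 + 0.02 = 0.94.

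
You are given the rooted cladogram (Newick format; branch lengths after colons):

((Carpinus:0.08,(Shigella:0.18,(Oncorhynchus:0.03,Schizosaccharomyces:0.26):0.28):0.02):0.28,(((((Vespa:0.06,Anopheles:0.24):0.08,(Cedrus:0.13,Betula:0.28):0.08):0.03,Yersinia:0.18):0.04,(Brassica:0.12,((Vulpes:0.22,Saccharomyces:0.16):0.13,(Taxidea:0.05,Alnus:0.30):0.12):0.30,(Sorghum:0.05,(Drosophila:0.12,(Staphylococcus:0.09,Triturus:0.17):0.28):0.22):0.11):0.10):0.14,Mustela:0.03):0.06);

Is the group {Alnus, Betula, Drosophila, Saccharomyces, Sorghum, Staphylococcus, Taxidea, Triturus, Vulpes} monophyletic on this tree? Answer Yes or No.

No

The MRCA of the listed taxa subtends ((((Vespa,Anopheles),(Cedrus,Betula)),Yersinia),(Brassica,((Vulpes,Saccharomyces),(Taxidea,Alnus)),(Sorghum,(Drosophila,(Staphylococcus,Triturus))))).
That clade also contains Anopheles, Brassica, Cedrus, Vespa, Yersinia, which are not in the proposed group, so the group is not monophyletic.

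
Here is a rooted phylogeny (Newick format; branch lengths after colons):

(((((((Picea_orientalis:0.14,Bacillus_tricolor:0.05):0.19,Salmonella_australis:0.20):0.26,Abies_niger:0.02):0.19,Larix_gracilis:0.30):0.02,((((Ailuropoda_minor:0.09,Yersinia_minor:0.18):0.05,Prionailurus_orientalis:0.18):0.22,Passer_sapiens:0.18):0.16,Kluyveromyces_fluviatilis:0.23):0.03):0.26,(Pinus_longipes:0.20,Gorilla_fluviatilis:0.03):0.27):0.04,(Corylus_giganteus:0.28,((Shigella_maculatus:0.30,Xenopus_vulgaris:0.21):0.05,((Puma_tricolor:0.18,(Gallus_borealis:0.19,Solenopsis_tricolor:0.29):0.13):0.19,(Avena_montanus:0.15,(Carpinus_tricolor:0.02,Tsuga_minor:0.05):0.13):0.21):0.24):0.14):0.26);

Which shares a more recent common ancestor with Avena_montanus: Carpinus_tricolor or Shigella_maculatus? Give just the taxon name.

Carpinus_tricolor

The MRCA of Avena_montanus and Carpinus_tricolor subtends (Avena_montanus,(Carpinus_tricolor,Tsuga_minor)) (3 taxa).
The MRCA of Avena_montanus and Shigella_maculatus subtends ((Shigella_maculatus,Xenopus_vulgaris),((Puma_tricolor,(Gallus_borealis,Solenopsis_tricolor)),(Avena_montanus,(Carpinus_tricolor,Tsuga_minor)))) (8 taxa).
The first is nested inside the second, so Avena_montanus shares a more recent common ancestor with Carpinus_tricolor.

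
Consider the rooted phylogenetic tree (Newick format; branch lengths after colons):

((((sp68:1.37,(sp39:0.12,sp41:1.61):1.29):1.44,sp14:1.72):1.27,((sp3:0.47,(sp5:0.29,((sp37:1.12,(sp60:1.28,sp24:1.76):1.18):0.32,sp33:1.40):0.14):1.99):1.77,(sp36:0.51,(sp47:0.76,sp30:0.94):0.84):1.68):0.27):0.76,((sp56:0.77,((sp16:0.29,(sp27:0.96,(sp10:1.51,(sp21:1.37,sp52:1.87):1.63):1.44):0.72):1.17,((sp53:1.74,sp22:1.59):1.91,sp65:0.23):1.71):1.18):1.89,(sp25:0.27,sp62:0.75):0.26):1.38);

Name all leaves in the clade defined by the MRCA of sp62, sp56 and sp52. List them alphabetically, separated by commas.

sp10, sp16, sp21, sp22, sp25, sp27, sp52, sp53, sp56, sp62, sp65

Tracing sp62: it sits inside (sp25,sp62).
Tracing sp56: it sits inside (sp56,((sp16,(sp27,(sp10,(sp21,sp52)))),((sp53,sp22),sp65))).
Tracing sp52: it sits inside (sp21,sp52).
The smallest clade enclosing all 3 is ((sp56,((sp16,(sp27,(sp10,(sp21,sp52)))),((sp53,sp22),sp65))),(sp25,sp62)); the answer is its 11 terminal taxa in alphabetical order.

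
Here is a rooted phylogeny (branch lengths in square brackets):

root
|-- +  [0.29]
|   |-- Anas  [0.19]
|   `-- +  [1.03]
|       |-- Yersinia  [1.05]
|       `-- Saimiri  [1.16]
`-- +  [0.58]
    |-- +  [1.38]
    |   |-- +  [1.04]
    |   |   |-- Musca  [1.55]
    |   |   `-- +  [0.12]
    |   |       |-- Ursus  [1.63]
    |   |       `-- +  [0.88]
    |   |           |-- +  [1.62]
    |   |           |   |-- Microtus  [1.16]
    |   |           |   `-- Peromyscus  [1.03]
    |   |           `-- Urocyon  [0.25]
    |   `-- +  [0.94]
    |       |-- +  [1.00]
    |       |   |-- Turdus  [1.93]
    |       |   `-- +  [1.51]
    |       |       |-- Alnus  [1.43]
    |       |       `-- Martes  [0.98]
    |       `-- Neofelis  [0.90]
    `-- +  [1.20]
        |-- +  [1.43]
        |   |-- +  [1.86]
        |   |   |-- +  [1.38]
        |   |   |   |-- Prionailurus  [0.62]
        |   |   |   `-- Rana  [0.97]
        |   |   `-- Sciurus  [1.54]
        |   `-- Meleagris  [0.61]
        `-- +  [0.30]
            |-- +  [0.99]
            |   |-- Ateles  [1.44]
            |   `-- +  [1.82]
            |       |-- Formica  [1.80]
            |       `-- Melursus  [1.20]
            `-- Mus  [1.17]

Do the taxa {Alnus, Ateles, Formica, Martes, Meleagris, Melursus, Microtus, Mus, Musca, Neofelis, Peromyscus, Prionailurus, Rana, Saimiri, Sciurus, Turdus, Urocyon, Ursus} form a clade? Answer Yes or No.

The MRCA of the listed taxa is the root, so the smallest clade containing them is the whole tree.
That clade also contains Anas, Yersinia, which are not in the proposed group, so the group is not monophyletic.

No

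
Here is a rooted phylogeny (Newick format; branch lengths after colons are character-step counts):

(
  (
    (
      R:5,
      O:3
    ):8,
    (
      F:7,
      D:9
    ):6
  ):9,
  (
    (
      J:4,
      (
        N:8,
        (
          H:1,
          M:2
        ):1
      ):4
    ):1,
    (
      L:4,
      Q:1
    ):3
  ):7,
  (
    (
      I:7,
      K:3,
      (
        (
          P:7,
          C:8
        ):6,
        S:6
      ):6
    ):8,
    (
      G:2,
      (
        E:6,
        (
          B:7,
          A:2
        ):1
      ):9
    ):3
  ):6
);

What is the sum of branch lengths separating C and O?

The path runs C → … → MRCA → … → O; the MRCA is the root of the tree.
Branch lengths along that path: 8 + 6 + 6 + 8 + 6 + 9 + 8 + 3 = 54.

54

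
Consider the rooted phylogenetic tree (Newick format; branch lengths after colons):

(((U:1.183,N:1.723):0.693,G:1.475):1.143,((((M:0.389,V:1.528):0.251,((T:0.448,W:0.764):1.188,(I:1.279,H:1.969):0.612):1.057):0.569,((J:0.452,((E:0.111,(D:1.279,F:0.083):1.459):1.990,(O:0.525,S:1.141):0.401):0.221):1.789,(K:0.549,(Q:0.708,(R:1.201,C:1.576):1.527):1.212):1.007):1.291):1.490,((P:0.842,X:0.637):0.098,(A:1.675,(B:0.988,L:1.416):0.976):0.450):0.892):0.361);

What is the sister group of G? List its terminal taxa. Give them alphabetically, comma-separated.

N, U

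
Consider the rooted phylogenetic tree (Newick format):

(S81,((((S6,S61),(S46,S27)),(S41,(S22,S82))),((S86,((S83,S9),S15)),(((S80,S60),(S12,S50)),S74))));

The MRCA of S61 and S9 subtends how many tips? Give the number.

16

The MRCA of S61 and S9 is the node subtending ((((S6,S61),(S46,S27)),(S41,(S22,S82))),((S86,((S83,S9),S15)),(((S80,S60),(S12,S50)),S74))).
That clade contains 16 terminal taxa: S12, S15, S22, S27, S41, S46, S50, S6, S60, S61, S74, S80, S82, S83, S86, S9.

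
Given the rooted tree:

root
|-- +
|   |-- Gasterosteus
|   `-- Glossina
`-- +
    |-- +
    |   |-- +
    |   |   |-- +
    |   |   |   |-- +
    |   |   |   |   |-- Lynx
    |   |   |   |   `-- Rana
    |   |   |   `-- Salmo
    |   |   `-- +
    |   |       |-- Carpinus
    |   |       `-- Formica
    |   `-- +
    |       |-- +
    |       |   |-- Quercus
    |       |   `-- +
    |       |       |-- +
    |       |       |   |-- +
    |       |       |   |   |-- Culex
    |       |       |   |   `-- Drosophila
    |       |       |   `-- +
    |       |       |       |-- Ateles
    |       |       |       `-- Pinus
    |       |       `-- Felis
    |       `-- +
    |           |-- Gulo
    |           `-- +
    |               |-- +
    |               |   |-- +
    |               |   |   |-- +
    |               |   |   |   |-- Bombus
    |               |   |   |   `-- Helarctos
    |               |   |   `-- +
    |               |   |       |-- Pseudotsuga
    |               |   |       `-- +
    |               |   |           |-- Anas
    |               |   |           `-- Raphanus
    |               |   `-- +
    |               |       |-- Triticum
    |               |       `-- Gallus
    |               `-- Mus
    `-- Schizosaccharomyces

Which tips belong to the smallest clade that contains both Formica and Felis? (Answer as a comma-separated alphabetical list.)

Tracing Formica: it sits inside (Carpinus,Formica).
Tracing Felis: it sits inside (((Culex,Drosophila),(Ateles,Pinus)),Felis).
The smallest clade enclosing both is ((((Lynx,Rana),Salmo),(Carpinus,Formica)),((Quercus,(((Culex,Drosophila),(Ateles,Pinus)),Felis)),(Gulo,((((Bombus,Helarctos),(Pseudotsuga,(Anas,Raphanus))),(Triticum,Gallus)),Mus)))); the answer is its 20 terminal taxa in alphabetical order.

Anas, Ateles, Bombus, Carpinus, Culex, Drosophila, Felis, Formica, Gallus, Gulo, Helarctos, Lynx, Mus, Pinus, Pseudotsuga, Quercus, Rana, Raphanus, Salmo, Triticum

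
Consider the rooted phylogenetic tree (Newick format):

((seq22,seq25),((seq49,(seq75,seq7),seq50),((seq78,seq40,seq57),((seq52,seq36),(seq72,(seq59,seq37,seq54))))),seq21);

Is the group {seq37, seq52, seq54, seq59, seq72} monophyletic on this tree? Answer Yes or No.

No

The MRCA of the listed taxa subtends ((seq52,seq36),(seq72,(seq59,seq37,seq54))).
That clade also contains seq36, which is not in the proposed group, so the group is not monophyletic.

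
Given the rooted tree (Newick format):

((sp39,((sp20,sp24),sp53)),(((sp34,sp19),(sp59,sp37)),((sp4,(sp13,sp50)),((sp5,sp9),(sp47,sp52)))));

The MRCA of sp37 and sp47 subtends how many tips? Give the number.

The MRCA of sp37 and sp47 is the node subtending (((sp34,sp19),(sp59,sp37)),((sp4,(sp13,sp50)),((sp5,sp9),(sp47,sp52)))).
That clade contains 11 terminal taxa: sp13, sp19, sp34, sp37, sp4, sp47, sp5, sp50, sp52, sp59, sp9.

11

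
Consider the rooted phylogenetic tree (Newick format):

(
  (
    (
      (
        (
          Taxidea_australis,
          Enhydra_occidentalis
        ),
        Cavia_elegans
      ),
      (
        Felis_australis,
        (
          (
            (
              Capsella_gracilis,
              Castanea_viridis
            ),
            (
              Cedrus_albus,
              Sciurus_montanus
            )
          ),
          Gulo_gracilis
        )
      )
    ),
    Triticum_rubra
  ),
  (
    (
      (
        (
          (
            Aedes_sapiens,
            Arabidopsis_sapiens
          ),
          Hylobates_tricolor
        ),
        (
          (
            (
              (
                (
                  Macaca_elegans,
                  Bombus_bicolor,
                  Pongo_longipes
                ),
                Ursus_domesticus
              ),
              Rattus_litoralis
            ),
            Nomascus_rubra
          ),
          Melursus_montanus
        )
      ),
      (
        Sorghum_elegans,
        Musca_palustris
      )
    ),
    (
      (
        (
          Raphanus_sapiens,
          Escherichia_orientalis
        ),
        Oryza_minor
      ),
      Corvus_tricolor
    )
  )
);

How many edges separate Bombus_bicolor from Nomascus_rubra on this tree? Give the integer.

The MRCA of Bombus_bicolor and Nomascus_rubra is the node subtending ((((Macaca_elegans,Bombus_bicolor,Pongo_longipes),Ursus_domesticus),Rattus_litoralis),Nomascus_rubra).
From Bombus_bicolor up to that node: 4 branches. From Nomascus_rubra up to the same node: 1 branch. Total: 4 + 1 = 5.

5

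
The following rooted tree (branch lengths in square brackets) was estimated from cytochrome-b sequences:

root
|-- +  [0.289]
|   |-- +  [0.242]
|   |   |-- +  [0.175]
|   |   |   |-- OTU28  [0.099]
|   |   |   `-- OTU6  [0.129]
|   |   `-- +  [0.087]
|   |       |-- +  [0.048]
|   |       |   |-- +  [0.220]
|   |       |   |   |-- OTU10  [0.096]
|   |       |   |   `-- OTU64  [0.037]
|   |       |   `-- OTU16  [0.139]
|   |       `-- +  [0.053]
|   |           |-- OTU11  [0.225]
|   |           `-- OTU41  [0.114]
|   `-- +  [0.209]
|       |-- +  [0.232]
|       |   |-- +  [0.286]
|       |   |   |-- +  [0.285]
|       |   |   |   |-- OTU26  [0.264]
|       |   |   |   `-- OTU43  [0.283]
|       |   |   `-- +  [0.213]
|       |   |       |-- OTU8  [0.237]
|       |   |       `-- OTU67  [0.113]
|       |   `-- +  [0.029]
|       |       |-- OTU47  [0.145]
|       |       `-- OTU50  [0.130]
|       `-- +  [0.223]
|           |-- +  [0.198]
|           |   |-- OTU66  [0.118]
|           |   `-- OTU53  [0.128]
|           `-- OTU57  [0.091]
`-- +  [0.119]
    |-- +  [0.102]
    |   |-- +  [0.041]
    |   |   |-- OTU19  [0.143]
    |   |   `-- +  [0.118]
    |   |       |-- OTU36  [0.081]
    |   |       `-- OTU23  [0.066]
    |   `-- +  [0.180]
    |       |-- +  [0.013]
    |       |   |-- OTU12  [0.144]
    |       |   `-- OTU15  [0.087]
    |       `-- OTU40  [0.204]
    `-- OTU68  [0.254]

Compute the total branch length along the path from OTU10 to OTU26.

The path runs OTU10 → … → MRCA → … → OTU26; the MRCA is the node subtending (((OTU28,OTU6),(((OTU10,OTU64),OTU16),(OTU11,OTU41))),((((OTU26,OTU43),(OTU8,OTU67)),(OTU47,OTU50)),((OTU66,OTU53),OTU57))).
Branch lengths along that path: 0.096 + 0.220 + 0.048 + 0.087 + 0.242 + 0.209 + 0.232 + 0.286 + 0.285 + 0.264 = 1.969.

1.969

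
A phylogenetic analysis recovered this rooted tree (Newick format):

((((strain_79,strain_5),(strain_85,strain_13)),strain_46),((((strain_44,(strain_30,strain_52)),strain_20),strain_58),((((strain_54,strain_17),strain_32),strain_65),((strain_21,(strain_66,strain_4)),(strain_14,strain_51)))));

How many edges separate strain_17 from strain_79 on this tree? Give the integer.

The MRCA of strain_17 and strain_79 is the root of the tree.
From strain_17 up to that node: 6 branches. From strain_79 up to the same node: 4 branches. Total: 6 + 4 = 10.

10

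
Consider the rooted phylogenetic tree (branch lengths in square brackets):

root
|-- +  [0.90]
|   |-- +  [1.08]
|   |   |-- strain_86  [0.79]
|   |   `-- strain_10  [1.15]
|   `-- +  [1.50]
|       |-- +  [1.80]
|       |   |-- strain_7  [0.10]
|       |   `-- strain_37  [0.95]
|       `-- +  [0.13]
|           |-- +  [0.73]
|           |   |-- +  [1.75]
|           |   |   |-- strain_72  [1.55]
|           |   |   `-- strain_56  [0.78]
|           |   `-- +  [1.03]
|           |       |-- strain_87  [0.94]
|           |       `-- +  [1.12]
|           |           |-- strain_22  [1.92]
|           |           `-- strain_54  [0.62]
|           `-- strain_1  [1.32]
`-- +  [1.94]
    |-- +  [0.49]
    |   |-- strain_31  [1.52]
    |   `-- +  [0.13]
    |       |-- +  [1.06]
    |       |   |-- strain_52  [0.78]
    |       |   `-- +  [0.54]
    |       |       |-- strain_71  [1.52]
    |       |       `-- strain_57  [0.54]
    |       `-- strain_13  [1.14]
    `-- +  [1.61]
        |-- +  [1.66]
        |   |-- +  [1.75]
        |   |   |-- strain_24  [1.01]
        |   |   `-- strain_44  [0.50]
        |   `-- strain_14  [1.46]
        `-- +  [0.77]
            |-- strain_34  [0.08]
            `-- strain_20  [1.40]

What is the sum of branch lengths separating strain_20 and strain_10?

The path runs strain_20 → … → MRCA → … → strain_10; the MRCA is the root of the tree.
Branch lengths along that path: 1.40 + 0.77 + 1.61 + 1.94 + 0.90 + 1.08 + 1.15 = 8.85.

8.85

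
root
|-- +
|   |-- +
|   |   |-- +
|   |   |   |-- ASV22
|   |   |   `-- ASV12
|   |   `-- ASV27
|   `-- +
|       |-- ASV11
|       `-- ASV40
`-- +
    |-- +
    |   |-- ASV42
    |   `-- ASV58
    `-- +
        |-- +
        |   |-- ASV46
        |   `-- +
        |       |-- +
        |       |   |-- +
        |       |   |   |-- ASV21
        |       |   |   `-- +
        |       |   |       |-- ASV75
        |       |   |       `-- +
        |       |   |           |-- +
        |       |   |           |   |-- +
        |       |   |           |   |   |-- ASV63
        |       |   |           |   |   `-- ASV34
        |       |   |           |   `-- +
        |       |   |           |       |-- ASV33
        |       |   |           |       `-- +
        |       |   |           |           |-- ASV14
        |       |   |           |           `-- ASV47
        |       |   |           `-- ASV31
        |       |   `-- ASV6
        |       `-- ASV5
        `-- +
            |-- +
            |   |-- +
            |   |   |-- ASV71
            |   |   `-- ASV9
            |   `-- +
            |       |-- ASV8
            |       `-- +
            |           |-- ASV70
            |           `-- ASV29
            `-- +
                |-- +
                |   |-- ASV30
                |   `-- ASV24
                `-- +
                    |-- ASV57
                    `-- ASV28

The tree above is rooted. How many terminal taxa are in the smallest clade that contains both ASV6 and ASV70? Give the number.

The MRCA of ASV6 and ASV70 is the node subtending ((ASV46,(((ASV21,(ASV75,(((ASV63,ASV34),(ASV33,(ASV14,ASV47))),ASV31))),ASV6),ASV5)),(((ASV71,ASV9),(ASV8,(ASV70,ASV29))),((ASV30,ASV24),(ASV57,ASV28)))).
That clade contains 20 terminal taxa: ASV14, ASV21, ASV24, ASV28, ASV29, ASV30, ASV31, ASV33, ASV34, ASV46, ASV47, ASV5, ASV57, ASV6, ASV63, ASV70, ASV71, ASV75, ASV8, ASV9.

20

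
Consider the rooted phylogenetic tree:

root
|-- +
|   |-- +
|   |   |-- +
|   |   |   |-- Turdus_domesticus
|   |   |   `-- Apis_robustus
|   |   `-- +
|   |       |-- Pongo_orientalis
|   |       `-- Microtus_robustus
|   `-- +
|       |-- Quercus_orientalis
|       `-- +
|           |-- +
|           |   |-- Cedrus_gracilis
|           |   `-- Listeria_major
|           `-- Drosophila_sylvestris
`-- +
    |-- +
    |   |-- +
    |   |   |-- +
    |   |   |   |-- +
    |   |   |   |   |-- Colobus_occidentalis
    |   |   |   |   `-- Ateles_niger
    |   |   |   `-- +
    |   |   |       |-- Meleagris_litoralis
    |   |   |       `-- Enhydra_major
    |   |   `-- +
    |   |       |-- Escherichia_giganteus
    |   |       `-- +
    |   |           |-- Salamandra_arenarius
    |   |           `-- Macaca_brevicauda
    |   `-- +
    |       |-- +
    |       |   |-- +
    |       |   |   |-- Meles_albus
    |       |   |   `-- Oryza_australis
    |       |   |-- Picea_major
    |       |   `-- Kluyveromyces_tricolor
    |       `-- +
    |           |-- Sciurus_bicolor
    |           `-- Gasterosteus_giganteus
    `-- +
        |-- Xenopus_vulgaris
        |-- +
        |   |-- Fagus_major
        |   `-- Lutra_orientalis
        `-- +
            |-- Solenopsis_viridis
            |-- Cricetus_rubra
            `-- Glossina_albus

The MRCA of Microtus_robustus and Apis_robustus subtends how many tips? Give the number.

The MRCA of Microtus_robustus and Apis_robustus is the node subtending ((Turdus_domesticus,Apis_robustus),(Pongo_orientalis,Microtus_robustus)).
That clade contains 4 terminal taxa: Apis_robustus, Microtus_robustus, Pongo_orientalis, Turdus_domesticus.

4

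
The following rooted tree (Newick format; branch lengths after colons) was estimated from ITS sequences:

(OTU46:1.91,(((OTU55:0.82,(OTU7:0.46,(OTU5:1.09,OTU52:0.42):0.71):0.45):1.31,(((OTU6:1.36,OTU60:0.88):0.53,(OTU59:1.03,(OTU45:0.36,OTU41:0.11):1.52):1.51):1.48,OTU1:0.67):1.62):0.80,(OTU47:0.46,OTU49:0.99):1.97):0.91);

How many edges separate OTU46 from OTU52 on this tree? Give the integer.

The MRCA of OTU46 and OTU52 is the root of the tree.
From OTU46 up to that node: 1 branch. From OTU52 up to the same node: 6 branches. Total: 1 + 6 = 7.

7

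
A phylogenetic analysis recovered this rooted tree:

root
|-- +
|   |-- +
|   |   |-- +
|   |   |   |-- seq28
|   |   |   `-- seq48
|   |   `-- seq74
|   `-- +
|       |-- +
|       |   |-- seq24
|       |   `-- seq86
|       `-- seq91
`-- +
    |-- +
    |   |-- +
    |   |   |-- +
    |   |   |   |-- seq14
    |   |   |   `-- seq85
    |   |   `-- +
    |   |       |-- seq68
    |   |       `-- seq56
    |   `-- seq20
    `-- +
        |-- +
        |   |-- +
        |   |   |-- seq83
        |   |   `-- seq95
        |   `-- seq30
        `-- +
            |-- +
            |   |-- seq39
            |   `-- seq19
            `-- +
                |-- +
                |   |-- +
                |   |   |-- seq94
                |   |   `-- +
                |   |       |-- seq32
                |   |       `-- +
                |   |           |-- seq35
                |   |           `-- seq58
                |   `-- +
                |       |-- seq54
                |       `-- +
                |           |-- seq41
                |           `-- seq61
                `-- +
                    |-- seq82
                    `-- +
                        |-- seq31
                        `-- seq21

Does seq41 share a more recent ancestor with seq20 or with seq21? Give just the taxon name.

seq21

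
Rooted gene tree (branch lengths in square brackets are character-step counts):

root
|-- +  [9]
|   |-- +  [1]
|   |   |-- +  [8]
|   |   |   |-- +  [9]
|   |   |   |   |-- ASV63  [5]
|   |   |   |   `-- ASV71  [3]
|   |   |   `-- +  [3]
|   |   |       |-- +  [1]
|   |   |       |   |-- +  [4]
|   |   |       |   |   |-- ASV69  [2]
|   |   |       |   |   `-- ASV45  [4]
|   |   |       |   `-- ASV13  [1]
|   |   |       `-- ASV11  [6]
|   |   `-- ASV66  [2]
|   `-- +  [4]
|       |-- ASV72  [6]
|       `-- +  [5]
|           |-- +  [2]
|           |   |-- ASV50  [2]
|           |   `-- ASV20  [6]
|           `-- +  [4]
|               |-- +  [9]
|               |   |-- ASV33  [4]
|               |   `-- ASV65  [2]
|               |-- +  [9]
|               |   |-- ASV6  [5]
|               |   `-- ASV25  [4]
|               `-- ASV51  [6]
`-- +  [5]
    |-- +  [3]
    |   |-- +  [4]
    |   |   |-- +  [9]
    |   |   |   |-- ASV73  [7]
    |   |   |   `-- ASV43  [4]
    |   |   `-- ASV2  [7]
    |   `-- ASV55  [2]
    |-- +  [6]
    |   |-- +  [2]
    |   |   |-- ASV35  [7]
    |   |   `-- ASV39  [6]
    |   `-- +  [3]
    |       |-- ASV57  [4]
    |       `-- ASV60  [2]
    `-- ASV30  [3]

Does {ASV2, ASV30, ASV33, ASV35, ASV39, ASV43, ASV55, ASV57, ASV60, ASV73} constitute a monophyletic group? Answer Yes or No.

The MRCA of the listed taxa is the root, so the smallest clade containing them is the whole tree.
That clade also contains ASV11, ASV13, ASV20, ASV25, ASV45, ASV50, ASV51, ASV6, ASV63, ASV65, ASV66, ASV69, ASV71, ASV72, which are not in the proposed group, so the group is not monophyletic.

No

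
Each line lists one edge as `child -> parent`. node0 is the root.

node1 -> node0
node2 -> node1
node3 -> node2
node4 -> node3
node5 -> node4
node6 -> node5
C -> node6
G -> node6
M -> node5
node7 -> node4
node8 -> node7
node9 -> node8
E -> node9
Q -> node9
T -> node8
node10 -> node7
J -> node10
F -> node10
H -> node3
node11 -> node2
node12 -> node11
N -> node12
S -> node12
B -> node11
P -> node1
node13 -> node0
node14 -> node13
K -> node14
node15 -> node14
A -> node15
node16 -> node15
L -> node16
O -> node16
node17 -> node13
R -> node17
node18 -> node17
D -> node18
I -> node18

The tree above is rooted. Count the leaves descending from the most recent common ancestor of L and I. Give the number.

7

The MRCA of L and I is the node subtending ((K,(A,(L,O))),(R,(D,I))).
That clade contains 7 terminal taxa: A, D, I, K, L, O, R.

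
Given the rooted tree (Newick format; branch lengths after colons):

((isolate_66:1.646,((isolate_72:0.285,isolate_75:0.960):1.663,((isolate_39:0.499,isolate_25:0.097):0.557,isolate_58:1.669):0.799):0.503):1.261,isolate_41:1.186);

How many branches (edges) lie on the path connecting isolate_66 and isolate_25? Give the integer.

5

The MRCA of isolate_66 and isolate_25 is the node subtending (isolate_66,((isolate_72,isolate_75),((isolate_39,isolate_25),isolate_58))).
From isolate_66 up to that node: 1 branch. From isolate_25 up to the same node: 4 branches. Total: 1 + 4 = 5.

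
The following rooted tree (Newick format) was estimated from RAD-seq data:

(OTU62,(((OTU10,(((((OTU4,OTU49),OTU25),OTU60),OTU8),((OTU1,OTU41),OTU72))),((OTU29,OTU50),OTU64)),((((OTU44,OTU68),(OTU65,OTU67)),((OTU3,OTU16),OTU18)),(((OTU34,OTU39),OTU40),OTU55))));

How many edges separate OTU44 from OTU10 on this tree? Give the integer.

8

The MRCA of OTU44 and OTU10 is the node subtending (((OTU10,(((((OTU4,OTU49),OTU25),OTU60),OTU8),((OTU1,OTU41),OTU72))),((OTU29,OTU50),OTU64)),((((OTU44,OTU68),(OTU65,OTU67)),((OTU3,OTU16),OTU18)),(((OTU34,OTU39),OTU40),OTU55))).
From OTU44 up to that node: 5 branches. From OTU10 up to the same node: 3 branches. Total: 5 + 3 = 8.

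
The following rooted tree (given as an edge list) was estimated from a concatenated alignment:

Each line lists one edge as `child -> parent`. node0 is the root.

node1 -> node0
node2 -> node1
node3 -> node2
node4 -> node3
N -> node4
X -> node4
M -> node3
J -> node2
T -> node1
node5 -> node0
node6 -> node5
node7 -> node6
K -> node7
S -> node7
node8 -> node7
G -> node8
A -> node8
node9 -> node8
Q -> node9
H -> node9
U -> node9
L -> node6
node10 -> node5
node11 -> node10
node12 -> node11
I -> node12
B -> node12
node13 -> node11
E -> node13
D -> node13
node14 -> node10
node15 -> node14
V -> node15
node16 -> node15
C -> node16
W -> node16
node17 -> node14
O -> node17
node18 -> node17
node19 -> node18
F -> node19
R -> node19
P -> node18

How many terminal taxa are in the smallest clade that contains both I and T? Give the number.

The MRCA of I and T is the root, so the clade is the entire tree.
That clade contains 24 terminal taxa: A, B, C, D, E, F, G, H, I, J, K, L, M, N, O, P, Q, R, S, T, U, V, W, X.

24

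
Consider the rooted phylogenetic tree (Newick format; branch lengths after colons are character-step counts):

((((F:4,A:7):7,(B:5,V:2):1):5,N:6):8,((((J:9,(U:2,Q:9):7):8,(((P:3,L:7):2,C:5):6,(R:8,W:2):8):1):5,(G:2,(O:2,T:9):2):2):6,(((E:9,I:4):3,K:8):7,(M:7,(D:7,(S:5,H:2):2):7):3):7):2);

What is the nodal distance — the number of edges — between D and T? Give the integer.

8

The MRCA of D and T is the node subtending ((((J,(U,Q)),(((P,L),C),(R,W))),(G,(O,T))),(((E,I),K),(M,(D,(S,H))))).
From D up to that node: 4 branches. From T up to the same node: 4 branches. Total: 4 + 4 = 8.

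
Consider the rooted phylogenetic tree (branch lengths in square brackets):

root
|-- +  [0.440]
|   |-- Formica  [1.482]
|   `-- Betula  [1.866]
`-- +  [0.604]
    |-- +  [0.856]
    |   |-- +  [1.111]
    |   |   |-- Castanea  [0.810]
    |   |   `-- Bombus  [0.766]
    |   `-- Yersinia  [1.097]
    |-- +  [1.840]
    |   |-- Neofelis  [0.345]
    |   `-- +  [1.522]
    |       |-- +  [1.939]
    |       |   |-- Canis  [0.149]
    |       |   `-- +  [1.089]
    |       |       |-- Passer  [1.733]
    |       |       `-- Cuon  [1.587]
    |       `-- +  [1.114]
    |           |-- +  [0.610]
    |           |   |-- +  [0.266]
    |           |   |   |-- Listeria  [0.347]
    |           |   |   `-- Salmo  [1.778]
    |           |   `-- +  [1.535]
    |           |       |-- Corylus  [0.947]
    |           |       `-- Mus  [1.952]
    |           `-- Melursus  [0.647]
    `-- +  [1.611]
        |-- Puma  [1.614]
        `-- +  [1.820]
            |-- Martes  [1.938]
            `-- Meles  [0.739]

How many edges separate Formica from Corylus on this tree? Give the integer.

9

The MRCA of Formica and Corylus is the root of the tree.
From Formica up to that node: 2 branches. From Corylus up to the same node: 7 branches. Total: 2 + 7 = 9.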